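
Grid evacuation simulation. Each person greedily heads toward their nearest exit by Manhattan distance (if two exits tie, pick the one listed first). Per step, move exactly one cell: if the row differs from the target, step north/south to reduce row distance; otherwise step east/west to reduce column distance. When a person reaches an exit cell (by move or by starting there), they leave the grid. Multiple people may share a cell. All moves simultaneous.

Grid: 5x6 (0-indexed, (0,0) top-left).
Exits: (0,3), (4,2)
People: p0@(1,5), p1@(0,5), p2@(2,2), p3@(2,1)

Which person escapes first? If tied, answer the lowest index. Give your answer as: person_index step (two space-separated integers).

Step 1: p0:(1,5)->(0,5) | p1:(0,5)->(0,4) | p2:(2,2)->(3,2) | p3:(2,1)->(3,1)
Step 2: p0:(0,5)->(0,4) | p1:(0,4)->(0,3)->EXIT | p2:(3,2)->(4,2)->EXIT | p3:(3,1)->(4,1)
Step 3: p0:(0,4)->(0,3)->EXIT | p1:escaped | p2:escaped | p3:(4,1)->(4,2)->EXIT
Exit steps: [3, 2, 2, 3]
First to escape: p1 at step 2

Answer: 1 2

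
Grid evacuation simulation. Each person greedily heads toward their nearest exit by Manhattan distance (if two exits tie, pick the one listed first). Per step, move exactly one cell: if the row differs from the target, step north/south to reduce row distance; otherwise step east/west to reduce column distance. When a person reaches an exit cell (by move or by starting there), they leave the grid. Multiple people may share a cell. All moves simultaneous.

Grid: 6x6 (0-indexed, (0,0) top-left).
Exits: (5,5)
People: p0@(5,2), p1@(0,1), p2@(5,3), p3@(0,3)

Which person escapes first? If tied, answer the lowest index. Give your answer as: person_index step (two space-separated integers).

Answer: 2 2

Derivation:
Step 1: p0:(5,2)->(5,3) | p1:(0,1)->(1,1) | p2:(5,3)->(5,4) | p3:(0,3)->(1,3)
Step 2: p0:(5,3)->(5,4) | p1:(1,1)->(2,1) | p2:(5,4)->(5,5)->EXIT | p3:(1,3)->(2,3)
Step 3: p0:(5,4)->(5,5)->EXIT | p1:(2,1)->(3,1) | p2:escaped | p3:(2,3)->(3,3)
Step 4: p0:escaped | p1:(3,1)->(4,1) | p2:escaped | p3:(3,3)->(4,3)
Step 5: p0:escaped | p1:(4,1)->(5,1) | p2:escaped | p3:(4,3)->(5,3)
Step 6: p0:escaped | p1:(5,1)->(5,2) | p2:escaped | p3:(5,3)->(5,4)
Step 7: p0:escaped | p1:(5,2)->(5,3) | p2:escaped | p3:(5,4)->(5,5)->EXIT
Step 8: p0:escaped | p1:(5,3)->(5,4) | p2:escaped | p3:escaped
Step 9: p0:escaped | p1:(5,4)->(5,5)->EXIT | p2:escaped | p3:escaped
Exit steps: [3, 9, 2, 7]
First to escape: p2 at step 2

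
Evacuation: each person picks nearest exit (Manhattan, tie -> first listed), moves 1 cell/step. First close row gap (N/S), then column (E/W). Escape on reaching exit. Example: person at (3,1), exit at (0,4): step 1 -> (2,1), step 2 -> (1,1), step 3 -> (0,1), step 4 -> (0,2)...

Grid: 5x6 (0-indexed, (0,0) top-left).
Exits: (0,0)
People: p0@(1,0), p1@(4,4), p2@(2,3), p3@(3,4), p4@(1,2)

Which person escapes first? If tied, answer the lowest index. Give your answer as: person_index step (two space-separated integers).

Step 1: p0:(1,0)->(0,0)->EXIT | p1:(4,4)->(3,4) | p2:(2,3)->(1,3) | p3:(3,4)->(2,4) | p4:(1,2)->(0,2)
Step 2: p0:escaped | p1:(3,4)->(2,4) | p2:(1,3)->(0,3) | p3:(2,4)->(1,4) | p4:(0,2)->(0,1)
Step 3: p0:escaped | p1:(2,4)->(1,4) | p2:(0,3)->(0,2) | p3:(1,4)->(0,4) | p4:(0,1)->(0,0)->EXIT
Step 4: p0:escaped | p1:(1,4)->(0,4) | p2:(0,2)->(0,1) | p3:(0,4)->(0,3) | p4:escaped
Step 5: p0:escaped | p1:(0,4)->(0,3) | p2:(0,1)->(0,0)->EXIT | p3:(0,3)->(0,2) | p4:escaped
Step 6: p0:escaped | p1:(0,3)->(0,2) | p2:escaped | p3:(0,2)->(0,1) | p4:escaped
Step 7: p0:escaped | p1:(0,2)->(0,1) | p2:escaped | p3:(0,1)->(0,0)->EXIT | p4:escaped
Step 8: p0:escaped | p1:(0,1)->(0,0)->EXIT | p2:escaped | p3:escaped | p4:escaped
Exit steps: [1, 8, 5, 7, 3]
First to escape: p0 at step 1

Answer: 0 1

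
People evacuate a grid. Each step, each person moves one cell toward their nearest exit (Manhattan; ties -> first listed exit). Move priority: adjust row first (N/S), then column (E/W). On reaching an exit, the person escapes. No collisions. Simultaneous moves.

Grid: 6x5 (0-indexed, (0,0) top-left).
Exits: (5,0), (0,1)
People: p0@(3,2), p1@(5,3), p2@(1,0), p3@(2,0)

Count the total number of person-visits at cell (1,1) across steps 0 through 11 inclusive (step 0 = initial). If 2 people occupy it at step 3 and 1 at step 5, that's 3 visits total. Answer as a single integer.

Step 0: p0@(3,2) p1@(5,3) p2@(1,0) p3@(2,0) -> at (1,1): 0 [-], cum=0
Step 1: p0@(4,2) p1@(5,2) p2@(0,0) p3@(3,0) -> at (1,1): 0 [-], cum=0
Step 2: p0@(5,2) p1@(5,1) p2@ESC p3@(4,0) -> at (1,1): 0 [-], cum=0
Step 3: p0@(5,1) p1@ESC p2@ESC p3@ESC -> at (1,1): 0 [-], cum=0
Step 4: p0@ESC p1@ESC p2@ESC p3@ESC -> at (1,1): 0 [-], cum=0
Total visits = 0

Answer: 0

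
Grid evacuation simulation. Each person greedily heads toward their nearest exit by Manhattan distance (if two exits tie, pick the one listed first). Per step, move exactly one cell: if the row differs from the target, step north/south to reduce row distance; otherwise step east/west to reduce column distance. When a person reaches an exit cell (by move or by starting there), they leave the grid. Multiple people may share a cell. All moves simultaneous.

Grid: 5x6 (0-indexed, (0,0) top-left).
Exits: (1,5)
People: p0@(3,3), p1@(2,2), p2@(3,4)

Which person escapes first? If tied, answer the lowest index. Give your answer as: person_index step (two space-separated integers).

Step 1: p0:(3,3)->(2,3) | p1:(2,2)->(1,2) | p2:(3,4)->(2,4)
Step 2: p0:(2,3)->(1,3) | p1:(1,2)->(1,3) | p2:(2,4)->(1,4)
Step 3: p0:(1,3)->(1,4) | p1:(1,3)->(1,4) | p2:(1,4)->(1,5)->EXIT
Step 4: p0:(1,4)->(1,5)->EXIT | p1:(1,4)->(1,5)->EXIT | p2:escaped
Exit steps: [4, 4, 3]
First to escape: p2 at step 3

Answer: 2 3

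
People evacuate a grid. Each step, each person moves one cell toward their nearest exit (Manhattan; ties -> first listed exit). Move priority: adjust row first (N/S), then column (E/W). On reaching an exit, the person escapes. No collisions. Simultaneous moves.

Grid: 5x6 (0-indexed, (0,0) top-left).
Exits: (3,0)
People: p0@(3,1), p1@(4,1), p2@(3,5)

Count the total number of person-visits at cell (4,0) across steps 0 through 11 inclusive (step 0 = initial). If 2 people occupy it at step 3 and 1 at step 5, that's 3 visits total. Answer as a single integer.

Answer: 0

Derivation:
Step 0: p0@(3,1) p1@(4,1) p2@(3,5) -> at (4,0): 0 [-], cum=0
Step 1: p0@ESC p1@(3,1) p2@(3,4) -> at (4,0): 0 [-], cum=0
Step 2: p0@ESC p1@ESC p2@(3,3) -> at (4,0): 0 [-], cum=0
Step 3: p0@ESC p1@ESC p2@(3,2) -> at (4,0): 0 [-], cum=0
Step 4: p0@ESC p1@ESC p2@(3,1) -> at (4,0): 0 [-], cum=0
Step 5: p0@ESC p1@ESC p2@ESC -> at (4,0): 0 [-], cum=0
Total visits = 0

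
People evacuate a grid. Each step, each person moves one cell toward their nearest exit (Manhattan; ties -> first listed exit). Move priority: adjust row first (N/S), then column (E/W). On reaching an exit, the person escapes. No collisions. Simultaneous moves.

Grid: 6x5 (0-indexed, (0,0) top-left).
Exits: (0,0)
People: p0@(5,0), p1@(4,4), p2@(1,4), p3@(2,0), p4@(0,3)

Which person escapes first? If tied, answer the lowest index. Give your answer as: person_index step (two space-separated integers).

Answer: 3 2

Derivation:
Step 1: p0:(5,0)->(4,0) | p1:(4,4)->(3,4) | p2:(1,4)->(0,4) | p3:(2,0)->(1,0) | p4:(0,3)->(0,2)
Step 2: p0:(4,0)->(3,0) | p1:(3,4)->(2,4) | p2:(0,4)->(0,3) | p3:(1,0)->(0,0)->EXIT | p4:(0,2)->(0,1)
Step 3: p0:(3,0)->(2,0) | p1:(2,4)->(1,4) | p2:(0,3)->(0,2) | p3:escaped | p4:(0,1)->(0,0)->EXIT
Step 4: p0:(2,0)->(1,0) | p1:(1,4)->(0,4) | p2:(0,2)->(0,1) | p3:escaped | p4:escaped
Step 5: p0:(1,0)->(0,0)->EXIT | p1:(0,4)->(0,3) | p2:(0,1)->(0,0)->EXIT | p3:escaped | p4:escaped
Step 6: p0:escaped | p1:(0,3)->(0,2) | p2:escaped | p3:escaped | p4:escaped
Step 7: p0:escaped | p1:(0,2)->(0,1) | p2:escaped | p3:escaped | p4:escaped
Step 8: p0:escaped | p1:(0,1)->(0,0)->EXIT | p2:escaped | p3:escaped | p4:escaped
Exit steps: [5, 8, 5, 2, 3]
First to escape: p3 at step 2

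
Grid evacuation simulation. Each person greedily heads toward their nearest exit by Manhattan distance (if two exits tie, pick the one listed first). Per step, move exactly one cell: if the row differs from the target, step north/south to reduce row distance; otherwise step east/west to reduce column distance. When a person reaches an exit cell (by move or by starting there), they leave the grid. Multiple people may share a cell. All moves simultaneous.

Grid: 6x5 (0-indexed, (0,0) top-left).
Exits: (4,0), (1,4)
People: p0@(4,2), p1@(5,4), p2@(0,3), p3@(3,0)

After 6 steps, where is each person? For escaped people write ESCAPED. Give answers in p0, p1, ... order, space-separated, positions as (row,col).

Step 1: p0:(4,2)->(4,1) | p1:(5,4)->(4,4) | p2:(0,3)->(1,3) | p3:(3,0)->(4,0)->EXIT
Step 2: p0:(4,1)->(4,0)->EXIT | p1:(4,4)->(3,4) | p2:(1,3)->(1,4)->EXIT | p3:escaped
Step 3: p0:escaped | p1:(3,4)->(2,4) | p2:escaped | p3:escaped
Step 4: p0:escaped | p1:(2,4)->(1,4)->EXIT | p2:escaped | p3:escaped

ESCAPED ESCAPED ESCAPED ESCAPED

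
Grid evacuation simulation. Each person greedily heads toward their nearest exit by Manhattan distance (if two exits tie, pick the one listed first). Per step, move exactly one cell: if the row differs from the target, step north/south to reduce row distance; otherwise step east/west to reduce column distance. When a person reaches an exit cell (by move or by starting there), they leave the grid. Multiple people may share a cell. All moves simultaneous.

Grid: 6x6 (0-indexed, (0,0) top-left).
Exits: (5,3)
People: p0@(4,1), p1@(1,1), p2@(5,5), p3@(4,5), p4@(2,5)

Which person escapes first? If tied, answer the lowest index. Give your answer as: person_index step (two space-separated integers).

Step 1: p0:(4,1)->(5,1) | p1:(1,1)->(2,1) | p2:(5,5)->(5,4) | p3:(4,5)->(5,5) | p4:(2,5)->(3,5)
Step 2: p0:(5,1)->(5,2) | p1:(2,1)->(3,1) | p2:(5,4)->(5,3)->EXIT | p3:(5,5)->(5,4) | p4:(3,5)->(4,5)
Step 3: p0:(5,2)->(5,3)->EXIT | p1:(3,1)->(4,1) | p2:escaped | p3:(5,4)->(5,3)->EXIT | p4:(4,5)->(5,5)
Step 4: p0:escaped | p1:(4,1)->(5,1) | p2:escaped | p3:escaped | p4:(5,5)->(5,4)
Step 5: p0:escaped | p1:(5,1)->(5,2) | p2:escaped | p3:escaped | p4:(5,4)->(5,3)->EXIT
Step 6: p0:escaped | p1:(5,2)->(5,3)->EXIT | p2:escaped | p3:escaped | p4:escaped
Exit steps: [3, 6, 2, 3, 5]
First to escape: p2 at step 2

Answer: 2 2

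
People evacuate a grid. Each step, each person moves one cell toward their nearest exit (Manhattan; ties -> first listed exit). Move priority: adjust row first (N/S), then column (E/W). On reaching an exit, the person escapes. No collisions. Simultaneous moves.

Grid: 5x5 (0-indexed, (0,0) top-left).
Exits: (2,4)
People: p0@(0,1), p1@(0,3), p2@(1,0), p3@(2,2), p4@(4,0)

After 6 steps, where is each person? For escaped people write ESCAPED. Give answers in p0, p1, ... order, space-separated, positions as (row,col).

Step 1: p0:(0,1)->(1,1) | p1:(0,3)->(1,3) | p2:(1,0)->(2,0) | p3:(2,2)->(2,3) | p4:(4,0)->(3,0)
Step 2: p0:(1,1)->(2,1) | p1:(1,3)->(2,3) | p2:(2,0)->(2,1) | p3:(2,3)->(2,4)->EXIT | p4:(3,0)->(2,0)
Step 3: p0:(2,1)->(2,2) | p1:(2,3)->(2,4)->EXIT | p2:(2,1)->(2,2) | p3:escaped | p4:(2,0)->(2,1)
Step 4: p0:(2,2)->(2,3) | p1:escaped | p2:(2,2)->(2,3) | p3:escaped | p4:(2,1)->(2,2)
Step 5: p0:(2,3)->(2,4)->EXIT | p1:escaped | p2:(2,3)->(2,4)->EXIT | p3:escaped | p4:(2,2)->(2,3)
Step 6: p0:escaped | p1:escaped | p2:escaped | p3:escaped | p4:(2,3)->(2,4)->EXIT

ESCAPED ESCAPED ESCAPED ESCAPED ESCAPED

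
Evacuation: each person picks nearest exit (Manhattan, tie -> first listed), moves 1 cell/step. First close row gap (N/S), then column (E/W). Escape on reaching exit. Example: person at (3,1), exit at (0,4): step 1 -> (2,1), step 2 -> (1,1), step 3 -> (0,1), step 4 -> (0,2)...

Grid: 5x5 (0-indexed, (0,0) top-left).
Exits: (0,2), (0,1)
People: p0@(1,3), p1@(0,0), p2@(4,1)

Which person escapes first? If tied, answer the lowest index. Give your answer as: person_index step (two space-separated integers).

Step 1: p0:(1,3)->(0,3) | p1:(0,0)->(0,1)->EXIT | p2:(4,1)->(3,1)
Step 2: p0:(0,3)->(0,2)->EXIT | p1:escaped | p2:(3,1)->(2,1)
Step 3: p0:escaped | p1:escaped | p2:(2,1)->(1,1)
Step 4: p0:escaped | p1:escaped | p2:(1,1)->(0,1)->EXIT
Exit steps: [2, 1, 4]
First to escape: p1 at step 1

Answer: 1 1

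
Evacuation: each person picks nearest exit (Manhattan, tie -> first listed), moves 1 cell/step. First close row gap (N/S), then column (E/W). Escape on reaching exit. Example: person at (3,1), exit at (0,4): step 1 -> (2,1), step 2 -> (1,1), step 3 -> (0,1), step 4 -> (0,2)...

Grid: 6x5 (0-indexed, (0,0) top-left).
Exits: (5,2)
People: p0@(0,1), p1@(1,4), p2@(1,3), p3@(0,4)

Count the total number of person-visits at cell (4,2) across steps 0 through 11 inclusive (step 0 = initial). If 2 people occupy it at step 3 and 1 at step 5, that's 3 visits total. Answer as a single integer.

Answer: 0

Derivation:
Step 0: p0@(0,1) p1@(1,4) p2@(1,3) p3@(0,4) -> at (4,2): 0 [-], cum=0
Step 1: p0@(1,1) p1@(2,4) p2@(2,3) p3@(1,4) -> at (4,2): 0 [-], cum=0
Step 2: p0@(2,1) p1@(3,4) p2@(3,3) p3@(2,4) -> at (4,2): 0 [-], cum=0
Step 3: p0@(3,1) p1@(4,4) p2@(4,3) p3@(3,4) -> at (4,2): 0 [-], cum=0
Step 4: p0@(4,1) p1@(5,4) p2@(5,3) p3@(4,4) -> at (4,2): 0 [-], cum=0
Step 5: p0@(5,1) p1@(5,3) p2@ESC p3@(5,4) -> at (4,2): 0 [-], cum=0
Step 6: p0@ESC p1@ESC p2@ESC p3@(5,3) -> at (4,2): 0 [-], cum=0
Step 7: p0@ESC p1@ESC p2@ESC p3@ESC -> at (4,2): 0 [-], cum=0
Total visits = 0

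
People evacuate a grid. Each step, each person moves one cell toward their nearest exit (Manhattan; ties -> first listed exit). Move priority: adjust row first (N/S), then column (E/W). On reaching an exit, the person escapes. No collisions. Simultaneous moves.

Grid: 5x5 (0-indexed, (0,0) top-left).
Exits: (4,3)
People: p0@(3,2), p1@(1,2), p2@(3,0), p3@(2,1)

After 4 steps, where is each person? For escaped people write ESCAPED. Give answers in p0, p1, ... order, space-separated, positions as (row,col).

Step 1: p0:(3,2)->(4,2) | p1:(1,2)->(2,2) | p2:(3,0)->(4,0) | p3:(2,1)->(3,1)
Step 2: p0:(4,2)->(4,3)->EXIT | p1:(2,2)->(3,2) | p2:(4,0)->(4,1) | p3:(3,1)->(4,1)
Step 3: p0:escaped | p1:(3,2)->(4,2) | p2:(4,1)->(4,2) | p3:(4,1)->(4,2)
Step 4: p0:escaped | p1:(4,2)->(4,3)->EXIT | p2:(4,2)->(4,3)->EXIT | p3:(4,2)->(4,3)->EXIT

ESCAPED ESCAPED ESCAPED ESCAPED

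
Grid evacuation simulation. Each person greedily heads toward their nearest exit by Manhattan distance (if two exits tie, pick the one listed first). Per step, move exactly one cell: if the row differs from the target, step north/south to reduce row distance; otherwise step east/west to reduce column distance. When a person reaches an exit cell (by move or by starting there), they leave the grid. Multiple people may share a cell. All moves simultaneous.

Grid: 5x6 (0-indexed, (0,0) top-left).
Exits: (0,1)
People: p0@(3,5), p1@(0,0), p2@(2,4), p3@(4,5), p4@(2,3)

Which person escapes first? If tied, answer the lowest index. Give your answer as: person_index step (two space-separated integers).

Answer: 1 1

Derivation:
Step 1: p0:(3,5)->(2,5) | p1:(0,0)->(0,1)->EXIT | p2:(2,4)->(1,4) | p3:(4,5)->(3,5) | p4:(2,3)->(1,3)
Step 2: p0:(2,5)->(1,5) | p1:escaped | p2:(1,4)->(0,4) | p3:(3,5)->(2,5) | p4:(1,3)->(0,3)
Step 3: p0:(1,5)->(0,5) | p1:escaped | p2:(0,4)->(0,3) | p3:(2,5)->(1,5) | p4:(0,3)->(0,2)
Step 4: p0:(0,5)->(0,4) | p1:escaped | p2:(0,3)->(0,2) | p3:(1,5)->(0,5) | p4:(0,2)->(0,1)->EXIT
Step 5: p0:(0,4)->(0,3) | p1:escaped | p2:(0,2)->(0,1)->EXIT | p3:(0,5)->(0,4) | p4:escaped
Step 6: p0:(0,3)->(0,2) | p1:escaped | p2:escaped | p3:(0,4)->(0,3) | p4:escaped
Step 7: p0:(0,2)->(0,1)->EXIT | p1:escaped | p2:escaped | p3:(0,3)->(0,2) | p4:escaped
Step 8: p0:escaped | p1:escaped | p2:escaped | p3:(0,2)->(0,1)->EXIT | p4:escaped
Exit steps: [7, 1, 5, 8, 4]
First to escape: p1 at step 1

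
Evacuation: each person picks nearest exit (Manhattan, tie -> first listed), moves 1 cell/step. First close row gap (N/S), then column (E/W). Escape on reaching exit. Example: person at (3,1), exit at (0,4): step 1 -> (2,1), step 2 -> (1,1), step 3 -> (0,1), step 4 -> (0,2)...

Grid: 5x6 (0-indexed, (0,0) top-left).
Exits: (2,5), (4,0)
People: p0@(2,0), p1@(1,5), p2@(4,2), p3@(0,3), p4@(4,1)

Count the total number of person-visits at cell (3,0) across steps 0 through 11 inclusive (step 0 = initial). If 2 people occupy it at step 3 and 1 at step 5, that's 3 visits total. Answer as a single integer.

Answer: 1

Derivation:
Step 0: p0@(2,0) p1@(1,5) p2@(4,2) p3@(0,3) p4@(4,1) -> at (3,0): 0 [-], cum=0
Step 1: p0@(3,0) p1@ESC p2@(4,1) p3@(1,3) p4@ESC -> at (3,0): 1 [p0], cum=1
Step 2: p0@ESC p1@ESC p2@ESC p3@(2,3) p4@ESC -> at (3,0): 0 [-], cum=1
Step 3: p0@ESC p1@ESC p2@ESC p3@(2,4) p4@ESC -> at (3,0): 0 [-], cum=1
Step 4: p0@ESC p1@ESC p2@ESC p3@ESC p4@ESC -> at (3,0): 0 [-], cum=1
Total visits = 1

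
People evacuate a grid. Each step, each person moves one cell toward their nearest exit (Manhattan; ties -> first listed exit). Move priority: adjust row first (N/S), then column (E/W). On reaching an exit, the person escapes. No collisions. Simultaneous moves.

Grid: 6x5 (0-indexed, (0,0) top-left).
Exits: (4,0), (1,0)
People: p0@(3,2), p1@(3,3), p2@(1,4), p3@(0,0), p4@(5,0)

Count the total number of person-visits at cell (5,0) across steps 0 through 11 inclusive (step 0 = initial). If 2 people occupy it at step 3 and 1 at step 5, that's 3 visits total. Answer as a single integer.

Answer: 1

Derivation:
Step 0: p0@(3,2) p1@(3,3) p2@(1,4) p3@(0,0) p4@(5,0) -> at (5,0): 1 [p4], cum=1
Step 1: p0@(4,2) p1@(4,3) p2@(1,3) p3@ESC p4@ESC -> at (5,0): 0 [-], cum=1
Step 2: p0@(4,1) p1@(4,2) p2@(1,2) p3@ESC p4@ESC -> at (5,0): 0 [-], cum=1
Step 3: p0@ESC p1@(4,1) p2@(1,1) p3@ESC p4@ESC -> at (5,0): 0 [-], cum=1
Step 4: p0@ESC p1@ESC p2@ESC p3@ESC p4@ESC -> at (5,0): 0 [-], cum=1
Total visits = 1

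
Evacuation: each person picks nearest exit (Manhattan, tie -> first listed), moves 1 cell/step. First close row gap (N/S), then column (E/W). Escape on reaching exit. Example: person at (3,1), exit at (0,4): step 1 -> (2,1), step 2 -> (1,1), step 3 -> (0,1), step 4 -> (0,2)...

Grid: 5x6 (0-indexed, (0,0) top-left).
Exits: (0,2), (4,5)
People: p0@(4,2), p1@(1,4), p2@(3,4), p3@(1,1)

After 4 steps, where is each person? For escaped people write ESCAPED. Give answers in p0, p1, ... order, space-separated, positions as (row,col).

Step 1: p0:(4,2)->(4,3) | p1:(1,4)->(0,4) | p2:(3,4)->(4,4) | p3:(1,1)->(0,1)
Step 2: p0:(4,3)->(4,4) | p1:(0,4)->(0,3) | p2:(4,4)->(4,5)->EXIT | p3:(0,1)->(0,2)->EXIT
Step 3: p0:(4,4)->(4,5)->EXIT | p1:(0,3)->(0,2)->EXIT | p2:escaped | p3:escaped

ESCAPED ESCAPED ESCAPED ESCAPED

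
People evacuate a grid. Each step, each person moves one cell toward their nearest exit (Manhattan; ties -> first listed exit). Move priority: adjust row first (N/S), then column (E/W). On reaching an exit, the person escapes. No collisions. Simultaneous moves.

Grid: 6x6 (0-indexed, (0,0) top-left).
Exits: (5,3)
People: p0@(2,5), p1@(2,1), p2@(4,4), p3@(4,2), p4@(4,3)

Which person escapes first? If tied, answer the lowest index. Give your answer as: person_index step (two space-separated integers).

Answer: 4 1

Derivation:
Step 1: p0:(2,5)->(3,5) | p1:(2,1)->(3,1) | p2:(4,4)->(5,4) | p3:(4,2)->(5,2) | p4:(4,3)->(5,3)->EXIT
Step 2: p0:(3,5)->(4,5) | p1:(3,1)->(4,1) | p2:(5,4)->(5,3)->EXIT | p3:(5,2)->(5,3)->EXIT | p4:escaped
Step 3: p0:(4,5)->(5,5) | p1:(4,1)->(5,1) | p2:escaped | p3:escaped | p4:escaped
Step 4: p0:(5,5)->(5,4) | p1:(5,1)->(5,2) | p2:escaped | p3:escaped | p4:escaped
Step 5: p0:(5,4)->(5,3)->EXIT | p1:(5,2)->(5,3)->EXIT | p2:escaped | p3:escaped | p4:escaped
Exit steps: [5, 5, 2, 2, 1]
First to escape: p4 at step 1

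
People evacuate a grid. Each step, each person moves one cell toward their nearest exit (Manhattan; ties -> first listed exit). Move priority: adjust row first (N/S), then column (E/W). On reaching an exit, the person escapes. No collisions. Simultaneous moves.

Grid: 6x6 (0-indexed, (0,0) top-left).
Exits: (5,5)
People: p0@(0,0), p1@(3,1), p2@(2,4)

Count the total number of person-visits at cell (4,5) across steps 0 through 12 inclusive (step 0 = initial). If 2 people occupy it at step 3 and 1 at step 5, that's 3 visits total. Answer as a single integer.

Answer: 0

Derivation:
Step 0: p0@(0,0) p1@(3,1) p2@(2,4) -> at (4,5): 0 [-], cum=0
Step 1: p0@(1,0) p1@(4,1) p2@(3,4) -> at (4,5): 0 [-], cum=0
Step 2: p0@(2,0) p1@(5,1) p2@(4,4) -> at (4,5): 0 [-], cum=0
Step 3: p0@(3,0) p1@(5,2) p2@(5,4) -> at (4,5): 0 [-], cum=0
Step 4: p0@(4,0) p1@(5,3) p2@ESC -> at (4,5): 0 [-], cum=0
Step 5: p0@(5,0) p1@(5,4) p2@ESC -> at (4,5): 0 [-], cum=0
Step 6: p0@(5,1) p1@ESC p2@ESC -> at (4,5): 0 [-], cum=0
Step 7: p0@(5,2) p1@ESC p2@ESC -> at (4,5): 0 [-], cum=0
Step 8: p0@(5,3) p1@ESC p2@ESC -> at (4,5): 0 [-], cum=0
Step 9: p0@(5,4) p1@ESC p2@ESC -> at (4,5): 0 [-], cum=0
Step 10: p0@ESC p1@ESC p2@ESC -> at (4,5): 0 [-], cum=0
Total visits = 0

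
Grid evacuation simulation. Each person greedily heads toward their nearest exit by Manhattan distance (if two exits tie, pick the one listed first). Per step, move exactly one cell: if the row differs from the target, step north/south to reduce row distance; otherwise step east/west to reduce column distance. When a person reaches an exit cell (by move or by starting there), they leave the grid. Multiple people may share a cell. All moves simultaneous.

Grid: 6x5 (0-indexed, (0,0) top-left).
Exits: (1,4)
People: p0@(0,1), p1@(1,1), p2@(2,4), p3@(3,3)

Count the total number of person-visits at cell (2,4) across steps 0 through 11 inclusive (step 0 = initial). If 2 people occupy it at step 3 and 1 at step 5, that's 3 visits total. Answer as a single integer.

Step 0: p0@(0,1) p1@(1,1) p2@(2,4) p3@(3,3) -> at (2,4): 1 [p2], cum=1
Step 1: p0@(1,1) p1@(1,2) p2@ESC p3@(2,3) -> at (2,4): 0 [-], cum=1
Step 2: p0@(1,2) p1@(1,3) p2@ESC p3@(1,3) -> at (2,4): 0 [-], cum=1
Step 3: p0@(1,3) p1@ESC p2@ESC p3@ESC -> at (2,4): 0 [-], cum=1
Step 4: p0@ESC p1@ESC p2@ESC p3@ESC -> at (2,4): 0 [-], cum=1
Total visits = 1

Answer: 1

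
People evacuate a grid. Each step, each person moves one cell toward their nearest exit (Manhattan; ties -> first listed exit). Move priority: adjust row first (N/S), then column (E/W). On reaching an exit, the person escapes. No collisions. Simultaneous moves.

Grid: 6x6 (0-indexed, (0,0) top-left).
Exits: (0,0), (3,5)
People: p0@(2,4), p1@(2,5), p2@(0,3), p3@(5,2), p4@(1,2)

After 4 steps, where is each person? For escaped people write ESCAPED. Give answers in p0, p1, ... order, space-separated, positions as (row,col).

Step 1: p0:(2,4)->(3,4) | p1:(2,5)->(3,5)->EXIT | p2:(0,3)->(0,2) | p3:(5,2)->(4,2) | p4:(1,2)->(0,2)
Step 2: p0:(3,4)->(3,5)->EXIT | p1:escaped | p2:(0,2)->(0,1) | p3:(4,2)->(3,2) | p4:(0,2)->(0,1)
Step 3: p0:escaped | p1:escaped | p2:(0,1)->(0,0)->EXIT | p3:(3,2)->(3,3) | p4:(0,1)->(0,0)->EXIT
Step 4: p0:escaped | p1:escaped | p2:escaped | p3:(3,3)->(3,4) | p4:escaped

ESCAPED ESCAPED ESCAPED (3,4) ESCAPED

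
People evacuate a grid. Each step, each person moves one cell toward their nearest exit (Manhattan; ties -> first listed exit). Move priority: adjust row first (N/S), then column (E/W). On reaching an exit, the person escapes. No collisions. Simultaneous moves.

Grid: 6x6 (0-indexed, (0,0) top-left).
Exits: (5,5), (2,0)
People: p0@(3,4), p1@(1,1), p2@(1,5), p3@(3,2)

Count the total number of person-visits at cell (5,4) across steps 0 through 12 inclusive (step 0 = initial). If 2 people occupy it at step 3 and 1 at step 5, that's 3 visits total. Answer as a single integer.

Step 0: p0@(3,4) p1@(1,1) p2@(1,5) p3@(3,2) -> at (5,4): 0 [-], cum=0
Step 1: p0@(4,4) p1@(2,1) p2@(2,5) p3@(2,2) -> at (5,4): 0 [-], cum=0
Step 2: p0@(5,4) p1@ESC p2@(3,5) p3@(2,1) -> at (5,4): 1 [p0], cum=1
Step 3: p0@ESC p1@ESC p2@(4,5) p3@ESC -> at (5,4): 0 [-], cum=1
Step 4: p0@ESC p1@ESC p2@ESC p3@ESC -> at (5,4): 0 [-], cum=1
Total visits = 1

Answer: 1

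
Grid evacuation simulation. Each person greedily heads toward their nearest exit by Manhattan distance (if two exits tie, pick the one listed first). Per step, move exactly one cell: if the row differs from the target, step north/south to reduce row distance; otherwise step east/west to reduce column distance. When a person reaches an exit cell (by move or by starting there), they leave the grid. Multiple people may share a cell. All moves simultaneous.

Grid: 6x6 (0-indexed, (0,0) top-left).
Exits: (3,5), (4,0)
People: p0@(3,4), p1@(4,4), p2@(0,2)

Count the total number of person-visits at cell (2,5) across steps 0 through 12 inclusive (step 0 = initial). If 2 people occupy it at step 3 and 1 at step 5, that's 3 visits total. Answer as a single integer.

Step 0: p0@(3,4) p1@(4,4) p2@(0,2) -> at (2,5): 0 [-], cum=0
Step 1: p0@ESC p1@(3,4) p2@(1,2) -> at (2,5): 0 [-], cum=0
Step 2: p0@ESC p1@ESC p2@(2,2) -> at (2,5): 0 [-], cum=0
Step 3: p0@ESC p1@ESC p2@(3,2) -> at (2,5): 0 [-], cum=0
Step 4: p0@ESC p1@ESC p2@(3,3) -> at (2,5): 0 [-], cum=0
Step 5: p0@ESC p1@ESC p2@(3,4) -> at (2,5): 0 [-], cum=0
Step 6: p0@ESC p1@ESC p2@ESC -> at (2,5): 0 [-], cum=0
Total visits = 0

Answer: 0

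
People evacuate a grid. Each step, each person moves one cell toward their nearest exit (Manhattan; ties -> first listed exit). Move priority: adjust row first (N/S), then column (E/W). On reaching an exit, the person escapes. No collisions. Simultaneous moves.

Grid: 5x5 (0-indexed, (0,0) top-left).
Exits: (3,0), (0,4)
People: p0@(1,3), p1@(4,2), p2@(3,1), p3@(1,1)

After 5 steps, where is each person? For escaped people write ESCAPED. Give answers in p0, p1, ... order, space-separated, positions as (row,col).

Step 1: p0:(1,3)->(0,3) | p1:(4,2)->(3,2) | p2:(3,1)->(3,0)->EXIT | p3:(1,1)->(2,1)
Step 2: p0:(0,3)->(0,4)->EXIT | p1:(3,2)->(3,1) | p2:escaped | p3:(2,1)->(3,1)
Step 3: p0:escaped | p1:(3,1)->(3,0)->EXIT | p2:escaped | p3:(3,1)->(3,0)->EXIT

ESCAPED ESCAPED ESCAPED ESCAPED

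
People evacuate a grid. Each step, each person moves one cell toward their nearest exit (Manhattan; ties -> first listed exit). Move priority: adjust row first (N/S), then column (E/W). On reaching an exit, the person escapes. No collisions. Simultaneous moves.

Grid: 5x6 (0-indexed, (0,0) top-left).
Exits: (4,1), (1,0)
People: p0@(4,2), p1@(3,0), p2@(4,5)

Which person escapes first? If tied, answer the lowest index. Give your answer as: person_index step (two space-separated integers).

Step 1: p0:(4,2)->(4,1)->EXIT | p1:(3,0)->(4,0) | p2:(4,5)->(4,4)
Step 2: p0:escaped | p1:(4,0)->(4,1)->EXIT | p2:(4,4)->(4,3)
Step 3: p0:escaped | p1:escaped | p2:(4,3)->(4,2)
Step 4: p0:escaped | p1:escaped | p2:(4,2)->(4,1)->EXIT
Exit steps: [1, 2, 4]
First to escape: p0 at step 1

Answer: 0 1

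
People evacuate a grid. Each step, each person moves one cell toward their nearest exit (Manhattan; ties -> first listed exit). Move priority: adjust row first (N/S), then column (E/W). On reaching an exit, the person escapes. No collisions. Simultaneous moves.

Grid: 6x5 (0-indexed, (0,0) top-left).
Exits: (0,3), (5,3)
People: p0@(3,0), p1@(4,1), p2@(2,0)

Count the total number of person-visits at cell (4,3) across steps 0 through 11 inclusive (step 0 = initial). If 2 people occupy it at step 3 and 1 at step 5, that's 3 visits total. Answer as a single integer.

Step 0: p0@(3,0) p1@(4,1) p2@(2,0) -> at (4,3): 0 [-], cum=0
Step 1: p0@(4,0) p1@(5,1) p2@(1,0) -> at (4,3): 0 [-], cum=0
Step 2: p0@(5,0) p1@(5,2) p2@(0,0) -> at (4,3): 0 [-], cum=0
Step 3: p0@(5,1) p1@ESC p2@(0,1) -> at (4,3): 0 [-], cum=0
Step 4: p0@(5,2) p1@ESC p2@(0,2) -> at (4,3): 0 [-], cum=0
Step 5: p0@ESC p1@ESC p2@ESC -> at (4,3): 0 [-], cum=0
Total visits = 0

Answer: 0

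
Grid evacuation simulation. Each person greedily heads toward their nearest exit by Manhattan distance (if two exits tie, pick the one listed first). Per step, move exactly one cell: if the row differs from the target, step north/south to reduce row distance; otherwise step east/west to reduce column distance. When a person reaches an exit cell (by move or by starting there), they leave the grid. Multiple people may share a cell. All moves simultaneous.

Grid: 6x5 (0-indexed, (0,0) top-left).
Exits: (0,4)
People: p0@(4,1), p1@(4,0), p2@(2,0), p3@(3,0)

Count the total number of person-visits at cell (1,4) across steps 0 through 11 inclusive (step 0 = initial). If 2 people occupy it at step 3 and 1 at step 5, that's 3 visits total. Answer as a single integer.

Answer: 0

Derivation:
Step 0: p0@(4,1) p1@(4,0) p2@(2,0) p3@(3,0) -> at (1,4): 0 [-], cum=0
Step 1: p0@(3,1) p1@(3,0) p2@(1,0) p3@(2,0) -> at (1,4): 0 [-], cum=0
Step 2: p0@(2,1) p1@(2,0) p2@(0,0) p3@(1,0) -> at (1,4): 0 [-], cum=0
Step 3: p0@(1,1) p1@(1,0) p2@(0,1) p3@(0,0) -> at (1,4): 0 [-], cum=0
Step 4: p0@(0,1) p1@(0,0) p2@(0,2) p3@(0,1) -> at (1,4): 0 [-], cum=0
Step 5: p0@(0,2) p1@(0,1) p2@(0,3) p3@(0,2) -> at (1,4): 0 [-], cum=0
Step 6: p0@(0,3) p1@(0,2) p2@ESC p3@(0,3) -> at (1,4): 0 [-], cum=0
Step 7: p0@ESC p1@(0,3) p2@ESC p3@ESC -> at (1,4): 0 [-], cum=0
Step 8: p0@ESC p1@ESC p2@ESC p3@ESC -> at (1,4): 0 [-], cum=0
Total visits = 0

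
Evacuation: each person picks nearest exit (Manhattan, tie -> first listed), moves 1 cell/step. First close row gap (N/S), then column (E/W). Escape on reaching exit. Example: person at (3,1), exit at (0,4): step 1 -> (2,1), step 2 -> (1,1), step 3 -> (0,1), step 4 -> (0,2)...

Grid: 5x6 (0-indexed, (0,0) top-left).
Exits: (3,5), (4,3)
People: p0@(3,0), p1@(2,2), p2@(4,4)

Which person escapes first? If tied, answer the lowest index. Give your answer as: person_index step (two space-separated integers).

Step 1: p0:(3,0)->(4,0) | p1:(2,2)->(3,2) | p2:(4,4)->(4,3)->EXIT
Step 2: p0:(4,0)->(4,1) | p1:(3,2)->(4,2) | p2:escaped
Step 3: p0:(4,1)->(4,2) | p1:(4,2)->(4,3)->EXIT | p2:escaped
Step 4: p0:(4,2)->(4,3)->EXIT | p1:escaped | p2:escaped
Exit steps: [4, 3, 1]
First to escape: p2 at step 1

Answer: 2 1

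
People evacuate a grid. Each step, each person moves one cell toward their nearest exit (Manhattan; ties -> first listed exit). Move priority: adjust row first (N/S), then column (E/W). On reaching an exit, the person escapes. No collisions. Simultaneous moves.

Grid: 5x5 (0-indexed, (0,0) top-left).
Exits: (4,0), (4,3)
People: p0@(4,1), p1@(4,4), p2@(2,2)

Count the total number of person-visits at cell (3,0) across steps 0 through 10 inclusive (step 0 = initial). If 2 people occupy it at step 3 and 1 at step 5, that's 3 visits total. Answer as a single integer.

Step 0: p0@(4,1) p1@(4,4) p2@(2,2) -> at (3,0): 0 [-], cum=0
Step 1: p0@ESC p1@ESC p2@(3,2) -> at (3,0): 0 [-], cum=0
Step 2: p0@ESC p1@ESC p2@(4,2) -> at (3,0): 0 [-], cum=0
Step 3: p0@ESC p1@ESC p2@ESC -> at (3,0): 0 [-], cum=0
Total visits = 0

Answer: 0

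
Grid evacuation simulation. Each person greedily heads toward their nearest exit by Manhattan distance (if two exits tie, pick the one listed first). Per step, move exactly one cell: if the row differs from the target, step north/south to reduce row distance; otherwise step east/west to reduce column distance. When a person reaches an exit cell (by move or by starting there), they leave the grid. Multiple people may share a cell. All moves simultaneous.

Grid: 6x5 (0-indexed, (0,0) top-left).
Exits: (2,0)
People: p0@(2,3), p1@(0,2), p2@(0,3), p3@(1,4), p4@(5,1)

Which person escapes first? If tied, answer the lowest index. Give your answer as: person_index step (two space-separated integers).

Answer: 0 3

Derivation:
Step 1: p0:(2,3)->(2,2) | p1:(0,2)->(1,2) | p2:(0,3)->(1,3) | p3:(1,4)->(2,4) | p4:(5,1)->(4,1)
Step 2: p0:(2,2)->(2,1) | p1:(1,2)->(2,2) | p2:(1,3)->(2,3) | p3:(2,4)->(2,3) | p4:(4,1)->(3,1)
Step 3: p0:(2,1)->(2,0)->EXIT | p1:(2,2)->(2,1) | p2:(2,3)->(2,2) | p3:(2,3)->(2,2) | p4:(3,1)->(2,1)
Step 4: p0:escaped | p1:(2,1)->(2,0)->EXIT | p2:(2,2)->(2,1) | p3:(2,2)->(2,1) | p4:(2,1)->(2,0)->EXIT
Step 5: p0:escaped | p1:escaped | p2:(2,1)->(2,0)->EXIT | p3:(2,1)->(2,0)->EXIT | p4:escaped
Exit steps: [3, 4, 5, 5, 4]
First to escape: p0 at step 3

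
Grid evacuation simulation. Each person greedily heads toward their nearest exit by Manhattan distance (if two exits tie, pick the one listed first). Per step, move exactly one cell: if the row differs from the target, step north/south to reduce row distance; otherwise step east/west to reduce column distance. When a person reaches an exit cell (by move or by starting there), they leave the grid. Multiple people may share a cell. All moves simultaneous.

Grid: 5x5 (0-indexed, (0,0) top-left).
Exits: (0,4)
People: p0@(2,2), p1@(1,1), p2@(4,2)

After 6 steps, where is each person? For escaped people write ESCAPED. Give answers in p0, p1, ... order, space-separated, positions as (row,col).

Step 1: p0:(2,2)->(1,2) | p1:(1,1)->(0,1) | p2:(4,2)->(3,2)
Step 2: p0:(1,2)->(0,2) | p1:(0,1)->(0,2) | p2:(3,2)->(2,2)
Step 3: p0:(0,2)->(0,3) | p1:(0,2)->(0,3) | p2:(2,2)->(1,2)
Step 4: p0:(0,3)->(0,4)->EXIT | p1:(0,3)->(0,4)->EXIT | p2:(1,2)->(0,2)
Step 5: p0:escaped | p1:escaped | p2:(0,2)->(0,3)
Step 6: p0:escaped | p1:escaped | p2:(0,3)->(0,4)->EXIT

ESCAPED ESCAPED ESCAPED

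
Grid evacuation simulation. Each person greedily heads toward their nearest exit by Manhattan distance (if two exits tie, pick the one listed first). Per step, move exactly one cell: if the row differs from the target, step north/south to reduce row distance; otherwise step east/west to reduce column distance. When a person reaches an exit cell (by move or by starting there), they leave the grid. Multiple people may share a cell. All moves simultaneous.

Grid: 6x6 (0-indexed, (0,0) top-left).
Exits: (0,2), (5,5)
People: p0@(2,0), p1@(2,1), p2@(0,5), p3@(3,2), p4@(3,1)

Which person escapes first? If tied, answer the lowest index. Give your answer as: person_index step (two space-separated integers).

Answer: 1 3

Derivation:
Step 1: p0:(2,0)->(1,0) | p1:(2,1)->(1,1) | p2:(0,5)->(0,4) | p3:(3,2)->(2,2) | p4:(3,1)->(2,1)
Step 2: p0:(1,0)->(0,0) | p1:(1,1)->(0,1) | p2:(0,4)->(0,3) | p3:(2,2)->(1,2) | p4:(2,1)->(1,1)
Step 3: p0:(0,0)->(0,1) | p1:(0,1)->(0,2)->EXIT | p2:(0,3)->(0,2)->EXIT | p3:(1,2)->(0,2)->EXIT | p4:(1,1)->(0,1)
Step 4: p0:(0,1)->(0,2)->EXIT | p1:escaped | p2:escaped | p3:escaped | p4:(0,1)->(0,2)->EXIT
Exit steps: [4, 3, 3, 3, 4]
First to escape: p1 at step 3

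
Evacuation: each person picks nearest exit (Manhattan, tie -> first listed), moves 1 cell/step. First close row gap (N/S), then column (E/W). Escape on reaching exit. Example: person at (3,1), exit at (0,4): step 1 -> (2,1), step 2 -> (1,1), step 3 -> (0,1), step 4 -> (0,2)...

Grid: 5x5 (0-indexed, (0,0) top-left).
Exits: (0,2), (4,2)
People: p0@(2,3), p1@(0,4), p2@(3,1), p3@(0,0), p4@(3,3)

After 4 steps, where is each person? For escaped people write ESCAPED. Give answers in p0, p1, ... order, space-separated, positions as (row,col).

Step 1: p0:(2,3)->(1,3) | p1:(0,4)->(0,3) | p2:(3,1)->(4,1) | p3:(0,0)->(0,1) | p4:(3,3)->(4,3)
Step 2: p0:(1,3)->(0,3) | p1:(0,3)->(0,2)->EXIT | p2:(4,1)->(4,2)->EXIT | p3:(0,1)->(0,2)->EXIT | p4:(4,3)->(4,2)->EXIT
Step 3: p0:(0,3)->(0,2)->EXIT | p1:escaped | p2:escaped | p3:escaped | p4:escaped

ESCAPED ESCAPED ESCAPED ESCAPED ESCAPED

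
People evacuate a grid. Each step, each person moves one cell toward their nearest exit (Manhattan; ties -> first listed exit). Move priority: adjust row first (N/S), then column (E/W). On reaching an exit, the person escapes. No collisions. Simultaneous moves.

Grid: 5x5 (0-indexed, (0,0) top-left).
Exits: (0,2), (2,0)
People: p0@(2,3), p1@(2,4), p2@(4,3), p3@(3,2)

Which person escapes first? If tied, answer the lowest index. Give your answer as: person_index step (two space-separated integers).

Step 1: p0:(2,3)->(1,3) | p1:(2,4)->(1,4) | p2:(4,3)->(3,3) | p3:(3,2)->(2,2)
Step 2: p0:(1,3)->(0,3) | p1:(1,4)->(0,4) | p2:(3,3)->(2,3) | p3:(2,2)->(1,2)
Step 3: p0:(0,3)->(0,2)->EXIT | p1:(0,4)->(0,3) | p2:(2,3)->(1,3) | p3:(1,2)->(0,2)->EXIT
Step 4: p0:escaped | p1:(0,3)->(0,2)->EXIT | p2:(1,3)->(0,3) | p3:escaped
Step 5: p0:escaped | p1:escaped | p2:(0,3)->(0,2)->EXIT | p3:escaped
Exit steps: [3, 4, 5, 3]
First to escape: p0 at step 3

Answer: 0 3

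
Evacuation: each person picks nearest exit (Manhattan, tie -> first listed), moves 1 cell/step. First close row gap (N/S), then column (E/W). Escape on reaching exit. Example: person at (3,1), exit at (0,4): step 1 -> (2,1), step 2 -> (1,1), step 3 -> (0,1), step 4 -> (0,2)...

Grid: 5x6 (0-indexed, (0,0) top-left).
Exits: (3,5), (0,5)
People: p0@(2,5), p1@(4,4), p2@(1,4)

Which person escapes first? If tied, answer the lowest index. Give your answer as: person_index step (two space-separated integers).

Step 1: p0:(2,5)->(3,5)->EXIT | p1:(4,4)->(3,4) | p2:(1,4)->(0,4)
Step 2: p0:escaped | p1:(3,4)->(3,5)->EXIT | p2:(0,4)->(0,5)->EXIT
Exit steps: [1, 2, 2]
First to escape: p0 at step 1

Answer: 0 1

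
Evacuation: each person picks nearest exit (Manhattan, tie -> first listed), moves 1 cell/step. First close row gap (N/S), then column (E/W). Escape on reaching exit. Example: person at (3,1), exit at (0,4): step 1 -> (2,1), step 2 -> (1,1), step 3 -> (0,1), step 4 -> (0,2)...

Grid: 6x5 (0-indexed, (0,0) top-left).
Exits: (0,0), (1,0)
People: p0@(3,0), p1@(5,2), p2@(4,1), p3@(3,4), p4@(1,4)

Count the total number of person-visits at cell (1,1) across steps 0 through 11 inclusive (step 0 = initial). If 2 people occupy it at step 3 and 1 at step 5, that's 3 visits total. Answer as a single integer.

Step 0: p0@(3,0) p1@(5,2) p2@(4,1) p3@(3,4) p4@(1,4) -> at (1,1): 0 [-], cum=0
Step 1: p0@(2,0) p1@(4,2) p2@(3,1) p3@(2,4) p4@(1,3) -> at (1,1): 0 [-], cum=0
Step 2: p0@ESC p1@(3,2) p2@(2,1) p3@(1,4) p4@(1,2) -> at (1,1): 0 [-], cum=0
Step 3: p0@ESC p1@(2,2) p2@(1,1) p3@(1,3) p4@(1,1) -> at (1,1): 2 [p2,p4], cum=2
Step 4: p0@ESC p1@(1,2) p2@ESC p3@(1,2) p4@ESC -> at (1,1): 0 [-], cum=2
Step 5: p0@ESC p1@(1,1) p2@ESC p3@(1,1) p4@ESC -> at (1,1): 2 [p1,p3], cum=4
Step 6: p0@ESC p1@ESC p2@ESC p3@ESC p4@ESC -> at (1,1): 0 [-], cum=4
Total visits = 4

Answer: 4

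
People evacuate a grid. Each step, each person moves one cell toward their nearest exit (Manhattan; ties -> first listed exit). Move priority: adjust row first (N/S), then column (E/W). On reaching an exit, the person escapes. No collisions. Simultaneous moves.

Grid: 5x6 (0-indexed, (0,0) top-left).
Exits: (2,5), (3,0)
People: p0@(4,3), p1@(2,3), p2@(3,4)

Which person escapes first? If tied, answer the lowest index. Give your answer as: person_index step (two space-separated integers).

Step 1: p0:(4,3)->(3,3) | p1:(2,3)->(2,4) | p2:(3,4)->(2,4)
Step 2: p0:(3,3)->(2,3) | p1:(2,4)->(2,5)->EXIT | p2:(2,4)->(2,5)->EXIT
Step 3: p0:(2,3)->(2,4) | p1:escaped | p2:escaped
Step 4: p0:(2,4)->(2,5)->EXIT | p1:escaped | p2:escaped
Exit steps: [4, 2, 2]
First to escape: p1 at step 2

Answer: 1 2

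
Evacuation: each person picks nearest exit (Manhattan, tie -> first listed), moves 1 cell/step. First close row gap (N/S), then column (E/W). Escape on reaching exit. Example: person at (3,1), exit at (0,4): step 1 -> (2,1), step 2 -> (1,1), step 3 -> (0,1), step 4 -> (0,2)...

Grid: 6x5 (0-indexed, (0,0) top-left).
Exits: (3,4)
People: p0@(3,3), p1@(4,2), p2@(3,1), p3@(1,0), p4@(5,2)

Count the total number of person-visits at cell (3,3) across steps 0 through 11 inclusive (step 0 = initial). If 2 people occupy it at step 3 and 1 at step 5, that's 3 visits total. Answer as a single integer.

Answer: 5

Derivation:
Step 0: p0@(3,3) p1@(4,2) p2@(3,1) p3@(1,0) p4@(5,2) -> at (3,3): 1 [p0], cum=1
Step 1: p0@ESC p1@(3,2) p2@(3,2) p3@(2,0) p4@(4,2) -> at (3,3): 0 [-], cum=1
Step 2: p0@ESC p1@(3,3) p2@(3,3) p3@(3,0) p4@(3,2) -> at (3,3): 2 [p1,p2], cum=3
Step 3: p0@ESC p1@ESC p2@ESC p3@(3,1) p4@(3,3) -> at (3,3): 1 [p4], cum=4
Step 4: p0@ESC p1@ESC p2@ESC p3@(3,2) p4@ESC -> at (3,3): 0 [-], cum=4
Step 5: p0@ESC p1@ESC p2@ESC p3@(3,3) p4@ESC -> at (3,3): 1 [p3], cum=5
Step 6: p0@ESC p1@ESC p2@ESC p3@ESC p4@ESC -> at (3,3): 0 [-], cum=5
Total visits = 5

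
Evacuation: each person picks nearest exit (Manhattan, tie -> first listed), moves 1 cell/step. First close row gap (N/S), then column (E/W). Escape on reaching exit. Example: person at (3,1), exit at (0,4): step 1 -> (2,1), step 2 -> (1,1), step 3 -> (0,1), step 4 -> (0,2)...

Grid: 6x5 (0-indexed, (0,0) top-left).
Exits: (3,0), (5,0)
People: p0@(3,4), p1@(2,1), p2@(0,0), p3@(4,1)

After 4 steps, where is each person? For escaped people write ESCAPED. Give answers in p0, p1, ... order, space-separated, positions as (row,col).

Step 1: p0:(3,4)->(3,3) | p1:(2,1)->(3,1) | p2:(0,0)->(1,0) | p3:(4,1)->(3,1)
Step 2: p0:(3,3)->(3,2) | p1:(3,1)->(3,0)->EXIT | p2:(1,0)->(2,0) | p3:(3,1)->(3,0)->EXIT
Step 3: p0:(3,2)->(3,1) | p1:escaped | p2:(2,0)->(3,0)->EXIT | p3:escaped
Step 4: p0:(3,1)->(3,0)->EXIT | p1:escaped | p2:escaped | p3:escaped

ESCAPED ESCAPED ESCAPED ESCAPED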